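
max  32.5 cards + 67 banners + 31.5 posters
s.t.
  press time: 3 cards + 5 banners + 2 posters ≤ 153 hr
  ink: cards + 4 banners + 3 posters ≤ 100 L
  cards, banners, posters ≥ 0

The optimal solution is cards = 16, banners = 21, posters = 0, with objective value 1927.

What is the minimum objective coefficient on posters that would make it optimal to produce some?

34.5

Both press time and ink are binding at x*.
From A_Bᵀ y = c: 3·y_press time + 1·y_ink = 32.5; 5·y_press time + 4·y_ink = 67.
Solving: y_press time = 9, y_ink = 5.5.
posters enters the basis when its profit ≥ yᵀa₃ = 9·2 + 5.5·3 = 34.5.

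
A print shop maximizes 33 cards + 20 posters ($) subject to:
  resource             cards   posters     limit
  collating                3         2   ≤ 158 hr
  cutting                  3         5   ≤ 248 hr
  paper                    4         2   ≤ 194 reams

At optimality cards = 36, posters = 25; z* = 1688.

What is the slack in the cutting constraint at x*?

15

cutting used = 3·36 + 5·25 = 233; slack = 248 − 233 = 15.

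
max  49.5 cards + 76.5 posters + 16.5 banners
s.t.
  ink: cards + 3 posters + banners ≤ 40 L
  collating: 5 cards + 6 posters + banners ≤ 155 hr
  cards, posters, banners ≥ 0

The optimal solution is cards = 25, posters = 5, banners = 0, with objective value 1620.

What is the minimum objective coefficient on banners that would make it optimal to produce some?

Both ink and collating are binding at x*.
The binding rows give the dual system: 1·y_ink + 5·y_collating = 49.5 and 3·y_ink + 6·y_collating = 76.5.
Solving: y_ink = 9.5, y_collating = 8.
banners enters the basis when its profit ≥ yᵀa₃ = 9.5·1 + 8·1 = 17.5.

17.5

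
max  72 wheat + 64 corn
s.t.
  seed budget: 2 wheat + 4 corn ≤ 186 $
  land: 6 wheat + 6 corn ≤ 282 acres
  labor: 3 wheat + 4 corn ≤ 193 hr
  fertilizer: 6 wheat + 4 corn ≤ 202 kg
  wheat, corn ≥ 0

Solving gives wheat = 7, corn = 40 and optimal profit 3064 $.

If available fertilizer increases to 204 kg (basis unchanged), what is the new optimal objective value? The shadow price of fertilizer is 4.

3072

Δb = 2, so new z* = 3064 + (4)·(2) = 3064 + 8 = 3072.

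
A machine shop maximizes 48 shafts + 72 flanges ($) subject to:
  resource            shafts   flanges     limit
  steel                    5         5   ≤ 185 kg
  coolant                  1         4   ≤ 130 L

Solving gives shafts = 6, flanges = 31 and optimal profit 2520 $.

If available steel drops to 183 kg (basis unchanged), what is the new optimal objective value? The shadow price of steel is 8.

2504

Δb = -2, so new z* = 2520 + (8)·(-2) = 2520 − 16 = 2504.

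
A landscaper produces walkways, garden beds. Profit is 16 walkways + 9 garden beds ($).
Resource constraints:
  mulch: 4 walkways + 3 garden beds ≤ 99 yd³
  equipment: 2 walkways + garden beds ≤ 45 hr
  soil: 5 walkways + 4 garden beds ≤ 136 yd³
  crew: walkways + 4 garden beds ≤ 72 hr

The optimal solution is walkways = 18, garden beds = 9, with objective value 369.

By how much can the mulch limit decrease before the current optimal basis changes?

Binding constraints: mulch, equipment. The basis is B = [[4,3],[2,1]] with det -2.
Per unit decrease in mulch, x* moves by d = (0.5, -1).
The basis stays optimal until garden beds reaches 0; allowable decrease = 9 yd³.

9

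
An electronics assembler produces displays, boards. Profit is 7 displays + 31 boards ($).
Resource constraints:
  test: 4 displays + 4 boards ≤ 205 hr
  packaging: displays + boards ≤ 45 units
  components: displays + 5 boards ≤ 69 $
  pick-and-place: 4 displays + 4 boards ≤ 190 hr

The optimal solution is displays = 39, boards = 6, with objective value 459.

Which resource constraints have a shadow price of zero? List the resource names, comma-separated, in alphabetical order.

test: 180/205 (slack 25)
packaging: 45/45 (binding)
components: 69/69 (binding)
pick-and-place: 180/190 (slack 10)
By complementary slackness, a constraint with positive slack has shadow price 0 → pick-and-place, test.

pick-and-place, test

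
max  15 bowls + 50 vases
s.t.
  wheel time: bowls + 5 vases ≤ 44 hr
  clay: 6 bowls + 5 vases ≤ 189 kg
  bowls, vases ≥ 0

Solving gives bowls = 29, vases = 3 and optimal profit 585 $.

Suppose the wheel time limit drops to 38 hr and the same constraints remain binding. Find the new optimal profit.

At the optimum: wheel time uses 44 of 44 (binding); clay uses 189 of 189 (binding).
Dual feasibility on the basic columns requires 1·y_wheel time + 6·y_clay = 15, 5·y_wheel time + 5·y_clay = 50.
Solving: y_wheel time = 9, y_clay = 1.
Δz = y_wheel time·Δb = 9 × (-6) = -54, so new z* = 585 − 54 = 531.

531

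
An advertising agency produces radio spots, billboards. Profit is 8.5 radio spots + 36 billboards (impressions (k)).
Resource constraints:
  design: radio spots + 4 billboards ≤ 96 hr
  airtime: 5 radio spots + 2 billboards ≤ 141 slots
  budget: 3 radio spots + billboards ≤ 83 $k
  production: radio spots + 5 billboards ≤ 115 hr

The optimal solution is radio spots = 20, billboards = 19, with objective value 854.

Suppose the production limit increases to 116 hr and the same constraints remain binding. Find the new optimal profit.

Binding: design and production. Non-binding: airtime (3 unused), budget (4 unused).
Since airtime, budget are not tight, their duals are 0.
From A_Bᵀ y = c: 1·y_design + 1·y_production = 8.5; 4·y_design + 5·y_production = 36.
This yields shadow prices y_design = 6.5, y_production = 2.
Δz = y_production·Δb = 2 × (1) = 2, so new z* = 854 + 2 = 856.

856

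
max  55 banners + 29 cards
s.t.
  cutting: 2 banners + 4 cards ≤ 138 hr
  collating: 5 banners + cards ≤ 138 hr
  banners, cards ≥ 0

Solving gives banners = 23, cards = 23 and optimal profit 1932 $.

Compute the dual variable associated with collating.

Both cutting and collating are binding at x*.
Dual feasibility on the basic columns requires 2·y_cutting + 5·y_collating = 55, 4·y_cutting + 1·y_collating = 29.
This yields shadow prices y_cutting = 5, y_collating = 9.
Shadow price of collating = 9.

9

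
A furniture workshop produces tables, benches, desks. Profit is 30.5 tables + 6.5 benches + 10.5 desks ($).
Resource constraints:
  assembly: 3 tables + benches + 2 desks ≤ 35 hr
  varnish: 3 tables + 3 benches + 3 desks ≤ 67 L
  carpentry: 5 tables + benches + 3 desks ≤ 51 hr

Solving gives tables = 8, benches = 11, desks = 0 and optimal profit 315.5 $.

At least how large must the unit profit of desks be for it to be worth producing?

Check each constraint at x*: assembly 35/35 (tight); varnish 57/67 (slack 10); carpentry 51/51 (tight).
By complementary slackness, y = 0 for the non-binding constraint.
The binding rows give the dual system: 3·y_assembly + 5·y_carpentry = 30.5 and 1·y_assembly + 1·y_carpentry = 6.5.
Solving: y_assembly = 1, y_carpentry = 5.5.
desks enters the basis when its profit ≥ yᵀa₃ = 1·2 + 5.5·3 = 18.5.

18.5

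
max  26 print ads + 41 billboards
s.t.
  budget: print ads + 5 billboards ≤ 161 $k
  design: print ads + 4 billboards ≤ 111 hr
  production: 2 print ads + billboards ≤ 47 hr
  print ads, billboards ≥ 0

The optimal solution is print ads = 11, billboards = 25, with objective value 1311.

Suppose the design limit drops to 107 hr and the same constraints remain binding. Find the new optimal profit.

1279

Check each constraint at x*: budget 136/161 (slack 25); design 111/111 (tight); production 47/47 (tight).
Slack constraints have shadow price 0 (complementary slackness).
From A_Bᵀ y = c: 1·y_design + 2·y_production = 26; 4·y_design + 1·y_production = 41.
This yields shadow prices y_design = 8, y_production = 9.
Δz = y_design·Δb = 8 × (-4) = -32, so new z* = 1311 − 32 = 1279.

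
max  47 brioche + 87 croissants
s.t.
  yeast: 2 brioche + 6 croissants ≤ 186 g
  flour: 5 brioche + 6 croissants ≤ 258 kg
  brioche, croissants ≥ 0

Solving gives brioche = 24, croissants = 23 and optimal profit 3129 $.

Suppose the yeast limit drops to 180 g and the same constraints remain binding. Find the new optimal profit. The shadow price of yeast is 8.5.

Δb = -6, so new z* = 3129 + (8.5)·(-6) = 3129 − 51 = 3078.

3078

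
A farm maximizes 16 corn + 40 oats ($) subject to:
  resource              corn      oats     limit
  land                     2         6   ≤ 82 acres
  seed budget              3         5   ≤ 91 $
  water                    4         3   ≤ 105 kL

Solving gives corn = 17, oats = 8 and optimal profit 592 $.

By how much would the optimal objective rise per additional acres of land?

5

Binding: land and seed budget. Non-binding: water (13 unused).
Since water is not tight, its dual is 0.
The binding rows give the dual system: 2·y_land + 3·y_seed budget = 16 and 6·y_land + 5·y_seed budget = 40.
Solving: y_land = 5, y_seed budget = 2.
Shadow price of land = 5.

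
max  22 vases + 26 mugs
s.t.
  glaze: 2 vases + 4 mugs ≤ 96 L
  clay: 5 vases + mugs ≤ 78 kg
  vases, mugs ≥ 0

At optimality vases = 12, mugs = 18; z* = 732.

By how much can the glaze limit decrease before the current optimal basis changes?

Binding constraints: glaze, clay. The basis is B = [[2,4],[5,1]] with det -18.
Per unit decrease in glaze, x* moves by d = (0.0556, -0.2778).
The basis stays optimal until mugs reaches 0; allowable decrease = 64.8 L.

64.8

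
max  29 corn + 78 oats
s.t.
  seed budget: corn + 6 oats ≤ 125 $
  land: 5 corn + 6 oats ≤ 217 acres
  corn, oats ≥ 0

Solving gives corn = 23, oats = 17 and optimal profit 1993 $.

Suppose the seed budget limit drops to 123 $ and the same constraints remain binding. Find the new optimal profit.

1975

At the optimum: seed budget uses 125 of 125 (binding); land uses 217 of 217 (binding).
Dual feasibility on the basic columns requires 1·y_seed budget + 5·y_land = 29, 6·y_seed budget + 6·y_land = 78.
Solving: y_seed budget = 9, y_land = 4.
Δz = y_seed budget·Δb = 9 × (-2) = -18, so new z* = 1993 − 18 = 1975.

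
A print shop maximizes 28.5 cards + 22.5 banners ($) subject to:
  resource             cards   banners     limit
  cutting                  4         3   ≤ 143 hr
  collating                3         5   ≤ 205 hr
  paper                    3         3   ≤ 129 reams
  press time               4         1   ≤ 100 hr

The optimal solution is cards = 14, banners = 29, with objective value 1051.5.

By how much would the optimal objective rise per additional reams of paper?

1.5

Check each constraint at x*: cutting 143/143 (tight); collating 187/205 (slack 18); paper 129/129 (tight); press time 85/100 (slack 15).
Since collating, press time are not tight, their duals are 0.
Dual feasibility on the basic columns requires 4·y_cutting + 3·y_paper = 28.5, 3·y_cutting + 3·y_paper = 22.5.
→ y_cutting = 6 and y_paper = 1.5.
Shadow price of paper = 1.5.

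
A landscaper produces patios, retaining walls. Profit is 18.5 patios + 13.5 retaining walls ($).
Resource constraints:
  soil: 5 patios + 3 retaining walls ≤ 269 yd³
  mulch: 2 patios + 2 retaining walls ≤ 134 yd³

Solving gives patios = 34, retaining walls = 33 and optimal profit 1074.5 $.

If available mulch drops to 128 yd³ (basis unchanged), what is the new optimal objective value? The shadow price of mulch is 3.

Δb = -6, so new z* = 1074.5 + (3)·(-6) = 1074.5 − 18 = 1056.5.

1056.5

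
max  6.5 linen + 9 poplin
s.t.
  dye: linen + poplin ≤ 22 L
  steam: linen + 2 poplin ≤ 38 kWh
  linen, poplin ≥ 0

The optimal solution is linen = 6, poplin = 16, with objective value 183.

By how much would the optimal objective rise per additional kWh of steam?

Both dye and steam are binding at x*.
The binding rows give the dual system: 1·y_dye + 1·y_steam = 6.5 and 1·y_dye + 2·y_steam = 9.
→ y_dye = 4 and y_steam = 2.5.
Shadow price of steam = 2.5.

2.5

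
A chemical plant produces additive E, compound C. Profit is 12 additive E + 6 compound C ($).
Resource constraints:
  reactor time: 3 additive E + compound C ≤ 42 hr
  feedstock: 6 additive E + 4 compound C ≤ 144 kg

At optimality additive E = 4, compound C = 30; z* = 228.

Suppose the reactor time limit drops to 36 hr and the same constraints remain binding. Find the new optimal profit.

216

At the optimum: reactor time uses 42 of 42 (binding); feedstock uses 144 of 144 (binding).
Dual feasibility on the basic columns requires 3·y_reactor time + 6·y_feedstock = 12, 1·y_reactor time + 4·y_feedstock = 6.
Solving: y_reactor time = 2, y_feedstock = 1.
Δz = y_reactor time·Δb = 2 × (-6) = -12, so new z* = 228 − 12 = 216.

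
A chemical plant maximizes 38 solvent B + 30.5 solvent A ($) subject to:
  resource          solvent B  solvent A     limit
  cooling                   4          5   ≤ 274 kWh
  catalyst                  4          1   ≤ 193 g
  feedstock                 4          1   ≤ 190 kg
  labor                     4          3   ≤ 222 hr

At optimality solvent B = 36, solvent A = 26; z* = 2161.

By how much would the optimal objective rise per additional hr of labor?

8.5

Check each constraint at x*: cooling 274/274 (tight); catalyst 170/193 (slack 23); feedstock 170/190 (slack 20); labor 222/222 (tight).
By complementary slackness, y = 0 for the non-binding constraints.
From A_Bᵀ y = c: 4·y_cooling + 4·y_labor = 38; 5·y_cooling + 3·y_labor = 30.5.
Solving: y_cooling = 1, y_labor = 8.5.
Shadow price of labor = 8.5.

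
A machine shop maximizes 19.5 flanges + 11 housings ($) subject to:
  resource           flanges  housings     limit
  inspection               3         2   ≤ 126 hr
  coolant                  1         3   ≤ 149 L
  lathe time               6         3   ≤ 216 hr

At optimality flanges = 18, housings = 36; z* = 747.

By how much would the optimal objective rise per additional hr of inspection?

2.5

Check each constraint at x*: inspection 126/126 (tight); coolant 126/149 (slack 23); lathe time 216/216 (tight).
Slack constraints have shadow price 0 (complementary slackness).
The binding rows give the dual system: 3·y_inspection + 6·y_lathe time = 19.5 and 2·y_inspection + 3·y_lathe time = 11.
→ y_inspection = 2.5 and y_lathe time = 2.
Shadow price of inspection = 2.5.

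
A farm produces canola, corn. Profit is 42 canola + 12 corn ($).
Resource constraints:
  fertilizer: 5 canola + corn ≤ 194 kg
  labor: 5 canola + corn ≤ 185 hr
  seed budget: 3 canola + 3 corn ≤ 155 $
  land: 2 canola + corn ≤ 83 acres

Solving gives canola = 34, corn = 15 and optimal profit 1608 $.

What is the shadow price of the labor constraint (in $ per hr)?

At the optimum: fertilizer uses 185 of 194 (slack = 9); labor uses 185 of 185 (binding); seed budget uses 147 of 155 (slack = 8); land uses 83 of 83 (binding).
Since fertilizer, seed budget are not tight, their duals are 0.
The binding rows give the dual system: 5·y_labor + 2·y_land = 42 and 1·y_labor + 1·y_land = 12.
This yields shadow prices y_labor = 6, y_land = 6.
Shadow price of labor = 6.

6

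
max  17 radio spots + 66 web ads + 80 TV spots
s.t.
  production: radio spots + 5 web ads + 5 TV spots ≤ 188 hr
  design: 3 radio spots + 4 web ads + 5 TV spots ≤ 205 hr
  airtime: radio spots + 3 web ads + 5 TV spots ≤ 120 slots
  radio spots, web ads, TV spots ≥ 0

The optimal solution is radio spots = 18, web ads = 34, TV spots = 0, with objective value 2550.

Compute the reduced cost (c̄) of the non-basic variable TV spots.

Binding: production and airtime. Non-binding: design (15 unused).
By complementary slackness, y = 0 for the non-binding constraint.
The binding rows give the dual system: 1·y_production + 1·y_airtime = 17 and 5·y_production + 3·y_airtime = 66.
→ y_production = 7.5 and y_airtime = 9.5.
Reduced cost of TV spots: c₃ − yᵀa₃ = 80 − (7.5·5 + 9.5·5) = 80 − 85 = -5.

-5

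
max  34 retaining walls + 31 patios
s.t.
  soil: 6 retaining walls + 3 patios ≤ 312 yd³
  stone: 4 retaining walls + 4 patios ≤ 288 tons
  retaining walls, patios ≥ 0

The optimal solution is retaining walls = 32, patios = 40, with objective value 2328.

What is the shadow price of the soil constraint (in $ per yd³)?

Check each constraint at x*: soil 312/312 (tight); stone 288/288 (tight).
The binding rows give the dual system: 6·y_soil + 4·y_stone = 34 and 3·y_soil + 4·y_stone = 31.
This yields shadow prices y_soil = 1, y_stone = 7.
Shadow price of soil = 1.

1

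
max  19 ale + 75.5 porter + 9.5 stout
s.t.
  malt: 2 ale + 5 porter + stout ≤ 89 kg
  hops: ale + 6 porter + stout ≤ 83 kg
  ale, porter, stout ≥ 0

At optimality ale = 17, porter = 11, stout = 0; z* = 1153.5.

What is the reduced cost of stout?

Both malt and hops are binding at x*.
From A_Bᵀ y = c: 2·y_malt + 1·y_hops = 19; 5·y_malt + 6·y_hops = 75.5.
This yields shadow prices y_malt = 5.5, y_hops = 8.
Reduced cost of stout: c₃ − yᵀa₃ = 9.5 − (5.5·1 + 8·1) = 9.5 − 13.5 = -4.

-4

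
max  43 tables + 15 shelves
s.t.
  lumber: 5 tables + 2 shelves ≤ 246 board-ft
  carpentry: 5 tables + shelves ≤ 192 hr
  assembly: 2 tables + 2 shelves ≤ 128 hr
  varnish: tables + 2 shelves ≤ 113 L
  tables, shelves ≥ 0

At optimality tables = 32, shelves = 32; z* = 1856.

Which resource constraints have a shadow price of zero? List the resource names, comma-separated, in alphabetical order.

lumber, varnish

lumber: 224/246 (slack 22)
carpentry: 192/192 (binding)
assembly: 128/128 (binding)
varnish: 96/113 (slack 17)
By complementary slackness, a constraint with positive slack has shadow price 0 → lumber, varnish.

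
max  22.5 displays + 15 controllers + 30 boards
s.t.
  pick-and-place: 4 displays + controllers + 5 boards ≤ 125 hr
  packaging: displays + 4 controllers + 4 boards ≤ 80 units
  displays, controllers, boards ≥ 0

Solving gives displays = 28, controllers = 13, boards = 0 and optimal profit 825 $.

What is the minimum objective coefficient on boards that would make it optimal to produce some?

Both pick-and-place and packaging are binding at x*.
From A_Bᵀ y = c: 4·y_pick-and-place + 1·y_packaging = 22.5; 1·y_pick-and-place + 4·y_packaging = 15.
Solving: y_pick-and-place = 5, y_packaging = 2.5.
boards enters the basis when its profit ≥ yᵀa₃ = 5·5 + 2.5·4 = 35.

35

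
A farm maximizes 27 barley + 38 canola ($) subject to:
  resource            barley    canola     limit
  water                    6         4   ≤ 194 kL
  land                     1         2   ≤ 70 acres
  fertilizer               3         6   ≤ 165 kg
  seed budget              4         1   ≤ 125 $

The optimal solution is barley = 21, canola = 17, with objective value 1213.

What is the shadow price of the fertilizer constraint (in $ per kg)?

Binding: water and fertilizer. Non-binding: land (15 unused), seed budget (24 unused).
Slack constraints have shadow price 0 (complementary slackness).
From A_Bᵀ y = c: 6·y_water + 3·y_fertilizer = 27; 4·y_water + 6·y_fertilizer = 38.
→ y_water = 2 and y_fertilizer = 5.
Shadow price of fertilizer = 5.

5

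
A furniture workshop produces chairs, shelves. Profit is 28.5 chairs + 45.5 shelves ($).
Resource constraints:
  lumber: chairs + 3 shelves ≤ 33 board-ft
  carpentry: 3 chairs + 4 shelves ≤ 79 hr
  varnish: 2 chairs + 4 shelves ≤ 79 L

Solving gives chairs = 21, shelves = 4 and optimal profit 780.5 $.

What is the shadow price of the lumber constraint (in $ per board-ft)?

4.5

At the optimum: lumber uses 33 of 33 (binding); carpentry uses 79 of 79 (binding); varnish uses 58 of 79 (slack = 21).
By complementary slackness, y = 0 for the non-binding constraint.
Dual feasibility on the basic columns requires 1·y_lumber + 3·y_carpentry = 28.5, 3·y_lumber + 4·y_carpentry = 45.5.
This yields shadow prices y_lumber = 4.5, y_carpentry = 8.
Shadow price of lumber = 4.5.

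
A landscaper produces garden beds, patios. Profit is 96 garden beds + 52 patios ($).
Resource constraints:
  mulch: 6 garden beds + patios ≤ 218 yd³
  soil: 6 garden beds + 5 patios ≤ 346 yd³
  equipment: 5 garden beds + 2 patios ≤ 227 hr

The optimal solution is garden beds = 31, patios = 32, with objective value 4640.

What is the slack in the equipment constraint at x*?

equipment used = 5·31 + 2·32 = 219; slack = 227 − 219 = 8.

8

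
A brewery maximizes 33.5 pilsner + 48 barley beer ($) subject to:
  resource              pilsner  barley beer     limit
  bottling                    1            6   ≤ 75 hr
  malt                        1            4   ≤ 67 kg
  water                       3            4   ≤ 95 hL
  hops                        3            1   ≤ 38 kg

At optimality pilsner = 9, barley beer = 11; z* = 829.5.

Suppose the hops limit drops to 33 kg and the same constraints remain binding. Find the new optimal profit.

784.5

Binding: bottling and hops. Non-binding: malt (14 unused), water (24 unused).
Slack constraints have shadow price 0 (complementary slackness).
Dual feasibility on the basic columns requires 1·y_bottling + 3·y_hops = 33.5, 6·y_bottling + 1·y_hops = 48.
Solving: y_bottling = 6.5, y_hops = 9.
Δz = y_hops·Δb = 9 × (-5) = -45, so new z* = 829.5 − 45 = 784.5.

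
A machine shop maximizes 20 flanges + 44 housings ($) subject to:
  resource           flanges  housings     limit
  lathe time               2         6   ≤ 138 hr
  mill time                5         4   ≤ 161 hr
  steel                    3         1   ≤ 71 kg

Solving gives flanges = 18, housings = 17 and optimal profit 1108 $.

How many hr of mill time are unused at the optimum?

3

mill time used = 5·18 + 4·17 = 158; slack = 161 − 158 = 3.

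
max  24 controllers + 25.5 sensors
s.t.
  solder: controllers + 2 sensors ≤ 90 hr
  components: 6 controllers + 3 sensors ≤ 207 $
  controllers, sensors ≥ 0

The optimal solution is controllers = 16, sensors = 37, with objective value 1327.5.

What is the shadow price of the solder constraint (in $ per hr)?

9

Check each constraint at x*: solder 90/90 (tight); components 207/207 (tight).
Dual feasibility on the basic columns requires 1·y_solder + 6·y_components = 24, 2·y_solder + 3·y_components = 25.5.
This yields shadow prices y_solder = 9, y_components = 2.5.
Shadow price of solder = 9.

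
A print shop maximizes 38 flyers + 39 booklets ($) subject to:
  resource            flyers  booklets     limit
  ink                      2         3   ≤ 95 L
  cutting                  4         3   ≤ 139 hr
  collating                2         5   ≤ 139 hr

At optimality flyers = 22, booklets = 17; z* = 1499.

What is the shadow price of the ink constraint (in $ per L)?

Binding: ink and cutting. Non-binding: collating (10 unused).
By complementary slackness, y = 0 for the non-binding constraint.
Dual feasibility on the basic columns requires 2·y_ink + 4·y_cutting = 38, 3·y_ink + 3·y_cutting = 39.
→ y_ink = 7 and y_cutting = 6.
Shadow price of ink = 7.

7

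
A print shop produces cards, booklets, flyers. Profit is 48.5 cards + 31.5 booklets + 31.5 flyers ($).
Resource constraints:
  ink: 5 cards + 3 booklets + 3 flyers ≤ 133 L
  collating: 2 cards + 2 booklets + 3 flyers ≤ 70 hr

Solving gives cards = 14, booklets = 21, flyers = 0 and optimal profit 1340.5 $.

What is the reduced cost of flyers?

-3

Both ink and collating are binding at x*.
The binding rows give the dual system: 5·y_ink + 2·y_collating = 48.5 and 3·y_ink + 2·y_collating = 31.5.
This yields shadow prices y_ink = 8.5, y_collating = 3.
Reduced cost of flyers: c₃ − yᵀa₃ = 31.5 − (8.5·3 + 3·3) = 31.5 − 34.5 = -3.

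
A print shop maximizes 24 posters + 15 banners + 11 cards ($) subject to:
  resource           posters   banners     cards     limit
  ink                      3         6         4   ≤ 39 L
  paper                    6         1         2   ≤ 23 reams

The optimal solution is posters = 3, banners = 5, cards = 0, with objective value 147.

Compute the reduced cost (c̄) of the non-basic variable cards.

-3

Check each constraint at x*: ink 39/39 (tight); paper 23/23 (tight).
From A_Bᵀ y = c: 3·y_ink + 6·y_paper = 24; 6·y_ink + 1·y_paper = 15.
This yields shadow prices y_ink = 2, y_paper = 3.
Reduced cost of cards: c₃ − yᵀa₃ = 11 − (2·4 + 3·2) = 11 − 14 = -3.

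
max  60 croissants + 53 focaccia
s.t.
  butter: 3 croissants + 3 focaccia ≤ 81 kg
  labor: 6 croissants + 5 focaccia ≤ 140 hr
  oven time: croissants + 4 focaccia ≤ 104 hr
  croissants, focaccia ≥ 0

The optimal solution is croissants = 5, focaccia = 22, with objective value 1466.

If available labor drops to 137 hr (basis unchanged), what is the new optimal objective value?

At the optimum: butter uses 81 of 81 (binding); labor uses 140 of 140 (binding); oven time uses 93 of 104 (slack = 11).
By complementary slackness, y = 0 for the non-binding constraint.
From A_Bᵀ y = c: 3·y_butter + 6·y_labor = 60; 3·y_butter + 5·y_labor = 53.
Solving: y_butter = 6, y_labor = 7.
Δz = y_labor·Δb = 7 × (-3) = -21, so new z* = 1466 − 21 = 1445.

1445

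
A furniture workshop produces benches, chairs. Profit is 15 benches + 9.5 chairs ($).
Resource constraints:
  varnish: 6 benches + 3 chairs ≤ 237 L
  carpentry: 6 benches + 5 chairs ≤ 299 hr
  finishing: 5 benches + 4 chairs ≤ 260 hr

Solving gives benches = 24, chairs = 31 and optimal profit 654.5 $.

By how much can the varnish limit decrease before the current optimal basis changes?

57.6

Binding constraints: varnish, carpentry. The basis is B = [[6,3],[6,5]] with det 12.
Per unit decrease in varnish, x* moves by d = (-0.4167, 0.5).
The basis stays optimal until benches reaches 0; allowable decrease = 57.6 L.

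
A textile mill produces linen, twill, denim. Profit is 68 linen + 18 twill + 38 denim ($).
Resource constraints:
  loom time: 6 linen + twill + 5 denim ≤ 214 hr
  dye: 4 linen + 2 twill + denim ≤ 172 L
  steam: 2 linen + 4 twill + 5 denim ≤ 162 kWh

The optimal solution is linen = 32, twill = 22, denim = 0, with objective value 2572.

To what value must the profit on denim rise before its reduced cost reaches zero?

45

At the optimum: loom time uses 214 of 214 (binding); dye uses 172 of 172 (binding); steam uses 152 of 162 (slack = 10).
Since steam is not tight, its dual is 0.
The binding rows give the dual system: 6·y_loom time + 4·y_dye = 68 and 1·y_loom time + 2·y_dye = 18.
This yields shadow prices y_loom time = 8, y_dye = 5.
denim enters the basis when its profit ≥ yᵀa₃ = 8·5 + 5·1 = 45.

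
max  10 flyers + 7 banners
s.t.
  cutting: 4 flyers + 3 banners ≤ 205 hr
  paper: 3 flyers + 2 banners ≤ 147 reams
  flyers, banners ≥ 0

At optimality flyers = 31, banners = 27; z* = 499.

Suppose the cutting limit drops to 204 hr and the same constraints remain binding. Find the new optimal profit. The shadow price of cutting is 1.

Δb = -1, so new z* = 499 + (1)·(-1) = 499 − 1 = 498.

498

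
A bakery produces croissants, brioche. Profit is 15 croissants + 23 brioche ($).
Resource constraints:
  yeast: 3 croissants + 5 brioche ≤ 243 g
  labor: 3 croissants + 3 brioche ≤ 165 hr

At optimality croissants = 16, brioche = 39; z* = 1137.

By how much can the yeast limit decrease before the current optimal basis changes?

Binding constraints: yeast, labor. The basis is B = [[3,5],[3,3]] with det -6.
Per unit decrease in yeast, x* moves by d = (0.5, -0.5).
The basis stays optimal until brioche reaches 0; allowable decrease = 78 g.

78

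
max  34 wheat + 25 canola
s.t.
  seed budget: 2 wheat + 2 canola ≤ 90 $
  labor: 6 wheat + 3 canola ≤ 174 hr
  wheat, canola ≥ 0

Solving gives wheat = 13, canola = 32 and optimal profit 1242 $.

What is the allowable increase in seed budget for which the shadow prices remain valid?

Binding constraints: seed budget, labor. The basis is B = [[2,2],[6,3]] with det -6.
Per unit increase in seed budget, x* moves by d = (-0.5, 1).
The basis stays optimal until wheat reaches 0; allowable increase = 26 $.

26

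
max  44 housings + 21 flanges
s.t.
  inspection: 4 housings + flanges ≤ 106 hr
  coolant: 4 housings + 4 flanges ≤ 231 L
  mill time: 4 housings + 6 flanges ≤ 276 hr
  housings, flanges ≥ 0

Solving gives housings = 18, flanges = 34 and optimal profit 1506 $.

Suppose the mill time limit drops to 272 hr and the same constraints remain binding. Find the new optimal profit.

Binding: inspection and mill time. Non-binding: coolant (23 unused).
Slack constraints have shadow price 0 (complementary slackness).
From A_Bᵀ y = c: 4·y_inspection + 4·y_mill time = 44; 1·y_inspection + 6·y_mill time = 21.
→ y_inspection = 9 and y_mill time = 2.
Δz = y_mill time·Δb = 2 × (-4) = -8, so new z* = 1506 − 8 = 1498.

1498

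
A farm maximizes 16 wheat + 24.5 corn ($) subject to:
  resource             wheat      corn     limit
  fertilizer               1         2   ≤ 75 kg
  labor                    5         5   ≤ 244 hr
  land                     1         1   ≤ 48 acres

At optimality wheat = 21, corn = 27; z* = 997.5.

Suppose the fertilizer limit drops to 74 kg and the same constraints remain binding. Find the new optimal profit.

989

At the optimum: fertilizer uses 75 of 75 (binding); labor uses 240 of 244 (slack = 4); land uses 48 of 48 (binding).
By complementary slackness, y = 0 for the non-binding constraint.
From A_Bᵀ y = c: 1·y_fertilizer + 1·y_land = 16; 2·y_fertilizer + 1·y_land = 24.5.
Solving: y_fertilizer = 8.5, y_land = 7.5.
Δz = y_fertilizer·Δb = 8.5 × (-1) = -8.5, so new z* = 997.5 − 8.5 = 989.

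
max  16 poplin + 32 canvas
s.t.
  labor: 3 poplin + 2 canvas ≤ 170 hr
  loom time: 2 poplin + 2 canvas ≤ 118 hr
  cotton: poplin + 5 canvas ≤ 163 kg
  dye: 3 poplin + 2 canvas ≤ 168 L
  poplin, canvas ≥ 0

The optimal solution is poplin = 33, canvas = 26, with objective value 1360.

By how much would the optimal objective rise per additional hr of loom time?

6

Check each constraint at x*: labor 151/170 (slack 19); loom time 118/118 (tight); cotton 163/163 (tight); dye 151/168 (slack 17).
Slack constraints have shadow price 0 (complementary slackness).
From A_Bᵀ y = c: 2·y_loom time + 1·y_cotton = 16; 2·y_loom time + 5·y_cotton = 32.
Solving: y_loom time = 6, y_cotton = 4.
Shadow price of loom time = 6.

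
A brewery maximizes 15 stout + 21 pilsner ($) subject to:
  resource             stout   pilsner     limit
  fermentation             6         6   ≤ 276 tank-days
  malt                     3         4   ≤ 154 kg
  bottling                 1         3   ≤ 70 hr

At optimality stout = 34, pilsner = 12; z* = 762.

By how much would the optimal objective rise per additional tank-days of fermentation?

2

Check each constraint at x*: fermentation 276/276 (tight); malt 150/154 (slack 4); bottling 70/70 (tight).
By complementary slackness, y = 0 for the non-binding constraint.
The binding rows give the dual system: 6·y_fermentation + 1·y_bottling = 15 and 6·y_fermentation + 3·y_bottling = 21.
→ y_fermentation = 2 and y_bottling = 3.
Shadow price of fermentation = 2.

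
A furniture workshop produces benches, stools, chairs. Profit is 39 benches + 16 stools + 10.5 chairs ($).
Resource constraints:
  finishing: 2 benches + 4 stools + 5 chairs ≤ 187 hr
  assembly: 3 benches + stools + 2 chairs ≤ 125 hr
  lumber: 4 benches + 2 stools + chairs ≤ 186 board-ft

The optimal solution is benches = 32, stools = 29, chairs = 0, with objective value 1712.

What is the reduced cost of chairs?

At the optimum: finishing uses 180 of 187 (slack = 7); assembly uses 125 of 125 (binding); lumber uses 186 of 186 (binding).
By complementary slackness, y = 0 for the non-binding constraint.
From A_Bᵀ y = c: 3·y_assembly + 4·y_lumber = 39; 1·y_assembly + 2·y_lumber = 16.
→ y_assembly = 7 and y_lumber = 4.5.
Reduced cost of chairs: c₃ − yᵀa₃ = 10.5 − (7·2 + 4.5·1) = 10.5 − 18.5 = -8.

-8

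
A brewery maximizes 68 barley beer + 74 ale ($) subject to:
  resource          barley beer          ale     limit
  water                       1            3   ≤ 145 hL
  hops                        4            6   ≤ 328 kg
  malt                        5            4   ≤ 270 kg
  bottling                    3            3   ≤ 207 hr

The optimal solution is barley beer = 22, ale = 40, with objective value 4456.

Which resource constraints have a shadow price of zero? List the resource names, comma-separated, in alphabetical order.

water: 142/145 (slack 3)
hops: 328/328 (binding)
malt: 270/270 (binding)
bottling: 186/207 (slack 21)
By complementary slackness, a constraint with positive slack has shadow price 0 → bottling, water.

bottling, water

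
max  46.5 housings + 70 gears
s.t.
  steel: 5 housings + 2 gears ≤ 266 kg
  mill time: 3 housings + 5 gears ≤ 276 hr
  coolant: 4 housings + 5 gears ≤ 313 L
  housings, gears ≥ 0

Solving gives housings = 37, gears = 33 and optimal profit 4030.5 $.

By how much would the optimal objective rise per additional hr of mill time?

9.5

At the optimum: steel uses 251 of 266 (slack = 15); mill time uses 276 of 276 (binding); coolant uses 313 of 313 (binding).
By complementary slackness, y = 0 for the non-binding constraint.
Dual feasibility on the basic columns requires 3·y_mill time + 4·y_coolant = 46.5, 5·y_mill time + 5·y_coolant = 70.
→ y_mill time = 9.5 and y_coolant = 4.5.
Shadow price of mill time = 9.5.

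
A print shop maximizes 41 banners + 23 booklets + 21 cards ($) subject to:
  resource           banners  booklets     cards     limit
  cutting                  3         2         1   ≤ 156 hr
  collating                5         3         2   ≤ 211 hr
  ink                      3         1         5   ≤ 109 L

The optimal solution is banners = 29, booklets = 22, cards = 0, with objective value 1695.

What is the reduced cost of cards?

-3

At the optimum: cutting uses 131 of 156 (slack = 25); collating uses 211 of 211 (binding); ink uses 109 of 109 (binding).
By complementary slackness, y = 0 for the non-binding constraint.
The binding rows give the dual system: 5·y_collating + 3·y_ink = 41 and 3·y_collating + 1·y_ink = 23.
→ y_collating = 7 and y_ink = 2.
Reduced cost of cards: c₃ − yᵀa₃ = 21 − (7·2 + 2·5) = 21 − 24 = -3.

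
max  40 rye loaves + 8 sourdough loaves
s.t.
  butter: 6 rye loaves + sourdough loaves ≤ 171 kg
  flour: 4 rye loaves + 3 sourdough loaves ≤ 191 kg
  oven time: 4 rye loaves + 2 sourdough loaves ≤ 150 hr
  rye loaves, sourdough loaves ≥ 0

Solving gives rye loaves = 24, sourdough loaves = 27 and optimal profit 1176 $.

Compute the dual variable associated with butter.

Check each constraint at x*: butter 171/171 (tight); flour 177/191 (slack 14); oven time 150/150 (tight).
Since flour is not tight, its dual is 0.
From A_Bᵀ y = c: 6·y_butter + 4·y_oven time = 40; 1·y_butter + 2·y_oven time = 8.
→ y_butter = 6 and y_oven time = 1.
Shadow price of butter = 6.

6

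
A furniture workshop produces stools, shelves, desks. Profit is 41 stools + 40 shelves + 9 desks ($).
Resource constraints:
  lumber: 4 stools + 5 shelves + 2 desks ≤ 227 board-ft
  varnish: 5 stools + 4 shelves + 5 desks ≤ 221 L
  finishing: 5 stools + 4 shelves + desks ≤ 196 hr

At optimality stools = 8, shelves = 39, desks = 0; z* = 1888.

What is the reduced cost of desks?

At the optimum: lumber uses 227 of 227 (binding); varnish uses 196 of 221 (slack = 25); finishing uses 196 of 196 (binding).
Slack constraints have shadow price 0 (complementary slackness).
The binding rows give the dual system: 4·y_lumber + 5·y_finishing = 41 and 5·y_lumber + 4·y_finishing = 40.
Solving: y_lumber = 4, y_finishing = 5.
Reduced cost of desks: c₃ − yᵀa₃ = 9 − (4·2 + 5·1) = 9 − 13 = -4.

-4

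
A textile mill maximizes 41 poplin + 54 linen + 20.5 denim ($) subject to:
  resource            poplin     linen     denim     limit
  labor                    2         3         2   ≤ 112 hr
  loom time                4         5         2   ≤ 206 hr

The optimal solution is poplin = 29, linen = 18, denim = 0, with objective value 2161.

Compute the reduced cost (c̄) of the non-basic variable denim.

Check each constraint at x*: labor 112/112 (tight); loom time 206/206 (tight).
The binding rows give the dual system: 2·y_labor + 4·y_loom time = 41 and 3·y_labor + 5·y_loom time = 54.
This yields shadow prices y_labor = 5.5, y_loom time = 7.5.
Reduced cost of denim: c₃ − yᵀa₃ = 20.5 − (5.5·2 + 7.5·2) = 20.5 − 26 = -5.5.

-5.5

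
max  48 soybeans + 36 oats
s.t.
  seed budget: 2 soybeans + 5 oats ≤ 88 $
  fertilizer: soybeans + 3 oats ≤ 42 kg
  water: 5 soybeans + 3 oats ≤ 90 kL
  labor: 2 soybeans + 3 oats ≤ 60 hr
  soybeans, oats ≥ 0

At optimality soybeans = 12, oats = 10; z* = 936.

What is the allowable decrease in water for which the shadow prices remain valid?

48

Binding constraints: fertilizer, water. The basis is B = [[1,3],[5,3]] with det -12.
Per unit decrease in water, x* moves by d = (-0.25, 0.0833).
The basis stays optimal until soybeans reaches 0; allowable decrease = 48 kL.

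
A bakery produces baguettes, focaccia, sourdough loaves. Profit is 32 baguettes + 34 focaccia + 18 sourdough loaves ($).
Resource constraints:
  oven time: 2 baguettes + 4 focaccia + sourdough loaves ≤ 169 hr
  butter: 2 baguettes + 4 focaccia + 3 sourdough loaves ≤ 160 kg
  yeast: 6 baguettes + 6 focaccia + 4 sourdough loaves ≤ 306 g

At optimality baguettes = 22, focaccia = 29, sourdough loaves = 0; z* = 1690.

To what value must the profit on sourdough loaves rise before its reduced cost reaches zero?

Check each constraint at x*: oven time 160/169 (slack 9); butter 160/160 (tight); yeast 306/306 (tight).
Since oven time is not tight, its dual is 0.
The binding rows give the dual system: 2·y_butter + 6·y_yeast = 32 and 4·y_butter + 6·y_yeast = 34.
This yields shadow prices y_butter = 1, y_yeast = 5.
sourdough loaves enters the basis when its profit ≥ yᵀa₃ = 1·3 + 5·4 = 23.

23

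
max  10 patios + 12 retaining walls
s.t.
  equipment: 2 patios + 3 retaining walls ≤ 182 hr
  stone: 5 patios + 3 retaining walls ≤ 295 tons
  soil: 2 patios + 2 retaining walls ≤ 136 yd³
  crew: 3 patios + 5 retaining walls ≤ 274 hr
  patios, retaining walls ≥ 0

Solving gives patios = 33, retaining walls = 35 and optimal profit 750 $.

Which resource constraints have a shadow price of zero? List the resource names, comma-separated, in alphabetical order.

equipment: 171/182 (slack 11)
stone: 270/295 (slack 25)
soil: 136/136 (binding)
crew: 274/274 (binding)
By complementary slackness, a constraint with positive slack has shadow price 0 → equipment, stone.

equipment, stone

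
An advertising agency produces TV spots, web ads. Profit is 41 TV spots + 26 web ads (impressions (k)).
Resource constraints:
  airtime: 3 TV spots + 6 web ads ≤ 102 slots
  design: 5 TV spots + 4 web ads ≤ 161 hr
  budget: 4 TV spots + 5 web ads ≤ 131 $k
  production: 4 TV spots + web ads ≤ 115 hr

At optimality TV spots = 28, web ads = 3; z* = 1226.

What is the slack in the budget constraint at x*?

4

budget used = 4·28 + 5·3 = 127; slack = 131 − 127 = 4.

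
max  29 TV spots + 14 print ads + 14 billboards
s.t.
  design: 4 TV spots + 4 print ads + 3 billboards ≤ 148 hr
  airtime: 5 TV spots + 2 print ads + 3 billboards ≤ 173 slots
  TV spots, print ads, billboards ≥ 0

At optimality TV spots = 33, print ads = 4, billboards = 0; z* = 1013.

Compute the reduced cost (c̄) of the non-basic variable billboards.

-4

Check each constraint at x*: design 148/148 (tight); airtime 173/173 (tight).
From A_Bᵀ y = c: 4·y_design + 5·y_airtime = 29; 4·y_design + 2·y_airtime = 14.
This yields shadow prices y_design = 1, y_airtime = 5.
Reduced cost of billboards: c₃ − yᵀa₃ = 14 − (1·3 + 5·3) = 14 − 18 = -4.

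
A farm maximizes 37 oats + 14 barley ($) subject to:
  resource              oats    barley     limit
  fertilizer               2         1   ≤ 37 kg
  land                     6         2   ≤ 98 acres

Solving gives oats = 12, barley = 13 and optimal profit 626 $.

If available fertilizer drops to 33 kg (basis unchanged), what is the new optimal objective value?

Check each constraint at x*: fertilizer 37/37 (tight); land 98/98 (tight).
From A_Bᵀ y = c: 2·y_fertilizer + 6·y_land = 37; 1·y_fertilizer + 2·y_land = 14.
Solving: y_fertilizer = 5, y_land = 4.5.
Δz = y_fertilizer·Δb = 5 × (-4) = -20, so new z* = 626 − 20 = 606.

606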